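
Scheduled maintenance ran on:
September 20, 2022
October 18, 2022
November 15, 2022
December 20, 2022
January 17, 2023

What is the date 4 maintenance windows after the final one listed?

May 16, 2023

Gaps: 28, 28, 35, 28 days — a mix of 28 and 35. Every date is a Tuesday.
Each is the 3rd Tuesday of its month.
3rd Tuesday of February 2023: February 21, 2023.
3rd Tuesday of March 2023: March 21, 2023.
April 2023 — 3rd Tuesday is April 18, 2023.
May 2023 — 3rd Tuesday is May 16, 2023.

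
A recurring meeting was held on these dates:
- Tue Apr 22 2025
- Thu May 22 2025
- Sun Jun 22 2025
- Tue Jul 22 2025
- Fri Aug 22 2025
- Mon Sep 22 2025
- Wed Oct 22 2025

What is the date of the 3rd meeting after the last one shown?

Thu Jan 22 2026

Gaps: 30, 31, 30, 31, 31, 30 days — not constant. Every event is on the 22nd of the month.
Pattern: the 22nd of each month.
Next: November 2025 → Sat Nov 22 2025.
December 2025: Mon Dec 22 2025.
January 2026: Thu Jan 22 2026.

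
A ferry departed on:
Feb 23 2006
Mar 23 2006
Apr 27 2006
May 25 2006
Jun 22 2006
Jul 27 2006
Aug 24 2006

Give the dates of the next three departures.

All dates are Thursdays, 28, 35, 28, 28, 35, 28 days apart.
Specifically, the 4th Thursday of each month.
4th Thursday of September 2006: Sep 28 2006.
October 2006 — 4th Thursday is Oct 26 2006.
4th Thursday of November 2006: Nov 23 2006.

Sep 28 2006, Oct 26 2006, Nov 23 2006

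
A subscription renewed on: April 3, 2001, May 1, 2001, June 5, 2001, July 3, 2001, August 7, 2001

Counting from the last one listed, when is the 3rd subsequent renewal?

All dates are Tuesdays, 28, 35, 28, 35 days apart.
Specifically, the 1st Tuesday of each month.
September 2001 — 1st Tuesday is September 4, 2001.
October 2001 — 1st Tuesday is October 2, 2001.
1st Tuesday of November 2001: November 6, 2001.

November 6, 2001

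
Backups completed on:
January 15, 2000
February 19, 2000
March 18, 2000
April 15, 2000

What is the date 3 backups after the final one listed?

Gaps: 35, 28, 28 days — a mix of 28 and 35. Every date is a Saturday.
Each is the 3rd Saturday of its month.
May 2000 — 3rd Saturday is May 20, 2000.
June 2000 — 3rd Saturday is June 17, 2000.
July 2000 — 3rd Saturday is July 15, 2000.

July 15, 2000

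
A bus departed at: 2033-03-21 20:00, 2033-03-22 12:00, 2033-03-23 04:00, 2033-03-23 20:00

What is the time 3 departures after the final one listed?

2033-03-25 20:00

Gaps: 16, 16, 16 hours — each event is 16 hours after the previous one.
2033-03-23 20:00 + 16 h = 2033-03-24 12:00.
2033-03-24 12:00 + 16 h = 2033-03-25 04:00.
2033-03-25 04:00 + 16 h = 2033-03-25 20:00.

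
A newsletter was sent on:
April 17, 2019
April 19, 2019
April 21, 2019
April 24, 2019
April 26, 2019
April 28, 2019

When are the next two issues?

May 1, 2019; May 3, 2019

Every event lands on a Wednesday or Friday or Sunday (gaps cycle 2, 2, 3, 2, 2).
So the schedule is: every Wednesday, Friday and Sunday.
Next Wednesday: May 1, 2019.
Next Friday: May 3, 2019.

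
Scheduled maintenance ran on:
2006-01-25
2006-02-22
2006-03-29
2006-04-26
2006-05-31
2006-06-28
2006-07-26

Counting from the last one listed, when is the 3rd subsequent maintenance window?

All Wednesdays; the gaps (28, 35, 28, 35, 28, 28) vary with month length.
This is the last Wednesday of each month.
Last Wednesday of August 2006: 2006-08-30.
September 2006 ends with Wednesday 2006-09-27.
October 2006 ends with Wednesday 2006-10-25.

2006-10-25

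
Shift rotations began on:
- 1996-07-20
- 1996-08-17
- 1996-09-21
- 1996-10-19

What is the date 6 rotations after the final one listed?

These are Saturdays at 28- or 35-day spacing (28, 35, 28).
The pattern: 3rd Saturday of the month.
3rd Saturday of November 1996: 1996-11-16.
3rd Saturday of December 1996: 1996-12-21.
3rd Saturday of January 1997: 1997-01-18.
3rd Saturday of February 1997: 1997-02-15.
3rd Saturday of March 1997: 1997-03-15.
3rd Saturday of April 1997: 1997-04-19.

1997-04-19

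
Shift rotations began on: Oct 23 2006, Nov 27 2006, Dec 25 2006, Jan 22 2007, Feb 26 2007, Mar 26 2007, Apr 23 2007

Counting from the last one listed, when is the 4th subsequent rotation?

Aug 27 2007

All dates are Mondays, 35, 28, 28, 35, 28, 28 days apart.
Specifically, the 4th Monday of each month.
May 2007 — 4th Monday is May 28 2007.
June 2007 — 4th Monday is Jun 25 2007.
July 2007 — 4th Monday is Jul 23 2007.
4th Monday of August 2007: Aug 27 2007.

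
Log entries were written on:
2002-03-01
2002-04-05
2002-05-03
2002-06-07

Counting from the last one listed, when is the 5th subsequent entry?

2002-11-01

All dates are Fridays, 35, 28, 35 days apart.
Specifically, the 1st Friday of each month.
1st Friday of July 2002: 2002-07-05.
August 2002 — 1st Friday is 2002-08-02.
1st Friday of September 2002: 2002-09-06.
1st Friday of October 2002: 2002-10-04.
November 2002 — 1st Friday is 2002-11-01.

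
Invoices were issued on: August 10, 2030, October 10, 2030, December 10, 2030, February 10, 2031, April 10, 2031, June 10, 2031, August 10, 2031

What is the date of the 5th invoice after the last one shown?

June 10, 2032

Each date is the 10th; the gaps (61, 61, 62, 59, 61, 61) track the month lengths.
The rule is the 10th of every 2 months.
October 2031: October 10, 2031.
December 2031: December 10, 2031.
Next: February 2032 → February 10, 2032.
Next: April 2032 → April 10, 2032.
Next: June 2032 → June 10, 2032.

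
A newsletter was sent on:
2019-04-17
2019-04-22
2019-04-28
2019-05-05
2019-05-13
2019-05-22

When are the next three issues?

The spacing grows by 1 each time: 5, 6, 7, 8, 9 days.
Next gap: 10 days. 2019-05-22 + 10 days = 2019-06-01.
Next gap: 11 days. 2019-06-01 + 11 days = 2019-06-12.
Next gap: 12 days. 2019-06-12 + 12 days = 2019-06-24.

2019-06-01, 2019-06-12, 2019-06-24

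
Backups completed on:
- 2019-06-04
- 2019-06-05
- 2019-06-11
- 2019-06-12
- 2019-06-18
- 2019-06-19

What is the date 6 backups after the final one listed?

2019-07-10

Every event lands on a Tuesday or Wednesday (gaps cycle 1, 6, 1, 6, 1).
So the schedule is: every Tuesday and Wednesday.
The following Tuesday is 2019-06-25.
Next Wednesday: 2019-06-26.
Next Tuesday: 2019-07-02.
Next Wednesday: 2019-07-03.
The following Tuesday is 2019-07-09.
The following Wednesday is 2019-07-10.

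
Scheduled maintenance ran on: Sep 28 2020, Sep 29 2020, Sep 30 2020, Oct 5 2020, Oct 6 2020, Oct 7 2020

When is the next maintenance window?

Oct 12 2020

Every event lands on a Monday or Tuesday or Wednesday (gaps cycle 1, 1, 5, 1, 1).
So the schedule is: every Monday, Tuesday and Wednesday.
The following Monday is Oct 12 2020.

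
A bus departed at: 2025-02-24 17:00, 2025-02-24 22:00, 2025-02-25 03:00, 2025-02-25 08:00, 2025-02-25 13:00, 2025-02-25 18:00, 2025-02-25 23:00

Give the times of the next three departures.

2025-02-26 04:00, 2025-02-26 09:00, 2025-02-26 14:00

Gaps: 5, 5, 5, 5, 5, 5 hours — each event is 5 hours after the previous one.
2025-02-25 23:00 + 5 h = 2025-02-26 04:00.
2025-02-26 04:00 + 5 h = 2025-02-26 09:00.
2025-02-26 09:00 + 5 h = 2025-02-26 14:00.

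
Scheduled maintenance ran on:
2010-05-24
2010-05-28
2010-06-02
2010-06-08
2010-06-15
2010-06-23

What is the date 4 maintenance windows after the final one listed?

2010-08-04

Intervals are 4, 5, 6, 7, 8 days — an arithmetic progression with common difference 1.
Next gap: 9 days. 2010-06-23 + 9 days = 2010-07-02.
Next gap: 10 days. 2010-07-02 + 10 days = 2010-07-12.
Next gap: 11 days. 2010-07-12 + 11 days = 2010-07-23.
Next gap: 12 days. 2010-07-23 + 12 days = 2010-08-04.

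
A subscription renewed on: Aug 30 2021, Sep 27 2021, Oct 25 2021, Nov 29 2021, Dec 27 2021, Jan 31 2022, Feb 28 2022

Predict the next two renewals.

Mar 28 2022, Apr 25 2022

All Mondays; the gaps (28, 28, 35, 28, 35, 28) vary with month length.
This is the last Monday of each month.
March 2022 ends with Monday Mar 28 2022.
Last Monday of April 2022: Apr 25 2022.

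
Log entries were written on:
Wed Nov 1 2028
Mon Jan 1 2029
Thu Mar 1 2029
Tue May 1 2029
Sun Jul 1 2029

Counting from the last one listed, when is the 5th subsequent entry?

Wed May 1 2030

Gaps: 61, 59, 61, 61 days — not constant. Every event is on the 1st of the month.
Pattern: the 1st of every 2 months.
Next: September 2029 → Sat Sep 1 2029.
November 2029: Thu Nov 1 2029.
Next: January 2030 → Tue Jan 1 2030.
Next: March 2030 → Fri Mar 1 2030.
Next: May 2030 → Wed May 1 2030.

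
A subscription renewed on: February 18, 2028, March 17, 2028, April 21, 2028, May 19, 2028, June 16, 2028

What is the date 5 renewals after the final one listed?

November 17, 2028

All dates are Fridays, 28, 35, 28, 28 days apart.
Specifically, the 3rd Friday of each month.
July 2028 — 3rd Friday is July 21, 2028.
3rd Friday of August 2028: August 18, 2028.
3rd Friday of September 2028: September 15, 2028.
October 2028 — 3rd Friday is October 20, 2028.
November 2028 — 3rd Friday is November 17, 2028.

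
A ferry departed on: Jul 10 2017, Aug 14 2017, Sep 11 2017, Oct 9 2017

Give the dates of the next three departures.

All dates are Mondays, 35, 28, 28 days apart.
Specifically, the 2nd Monday of each month.
November 2017 — 2nd Monday is Nov 13 2017.
December 2017 — 2nd Monday is Dec 11 2017.
2nd Monday of January 2018: Jan 8 2018.

Nov 13 2017, Dec 11 2017, Jan 8 2018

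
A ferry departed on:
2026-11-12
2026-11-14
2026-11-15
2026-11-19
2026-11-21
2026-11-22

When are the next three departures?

2026-11-26, 2026-11-28, 2026-11-29

Gaps: 2, 1, 4, 2, 1 days — not constant, but cyclic with period 3.
The events fall on every Thursday, Saturday and Sunday.
Next Thursday: 2026-11-26.
Next Saturday: 2026-11-28.
The following Sunday is 2026-11-29.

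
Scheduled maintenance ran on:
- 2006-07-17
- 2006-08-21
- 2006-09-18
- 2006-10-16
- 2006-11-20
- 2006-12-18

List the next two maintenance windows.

2007-01-15, 2007-02-19

Gaps: 35, 28, 28, 35, 28 days — a mix of 28 and 35. Every date is a Monday.
Each is the 3rd Monday of its month.
January 2007 — 3rd Monday is 2007-01-15.
3rd Monday of February 2007: 2007-02-19.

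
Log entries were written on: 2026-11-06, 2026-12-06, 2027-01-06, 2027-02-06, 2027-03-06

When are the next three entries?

Each date is the 6th; the gaps (30, 31, 31, 28) track the month lengths.
The rule is the 6th of each month.
April 2027: 2027-04-06.
Next: May 2027 → 2027-05-06.
Next: June 2027 → 2027-06-06.

2027-04-06, 2027-05-06, 2027-06-06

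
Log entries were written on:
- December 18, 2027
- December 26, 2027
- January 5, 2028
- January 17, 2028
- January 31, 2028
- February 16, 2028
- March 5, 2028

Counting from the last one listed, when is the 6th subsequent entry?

The spacing grows by 2 each time: 8, 10, 12, 14, 16, 18 days.
Next gap: 20 days. March 5, 2028 + 20 days = March 25, 2028.
Next gap: 22 days. March 25, 2028 + 22 days = April 16, 2028.
Next gap: 24 days. April 16, 2028 + 24 days = May 10, 2028.
Next gap: 26 days. May 10, 2028 + 26 days = June 5, 2028.
Next gap: 28 days. June 5, 2028 + 28 days = July 3, 2028.
Next gap: 30 days. July 3, 2028 + 30 days = August 2, 2028.

August 2, 2028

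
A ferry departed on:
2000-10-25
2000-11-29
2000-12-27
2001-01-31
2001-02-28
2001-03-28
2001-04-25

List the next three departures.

2001-05-30, 2001-06-27, 2001-07-25

These are Wednesdays with 35, 28, 35, 28, 28, 28-day gaps.
Each is the final Wednesday of its month — 2000-11-29 is past the 28th, so '4th Wednesday' doesn't fit.
May 2001 ends with Wednesday 2001-05-30.
Last Wednesday of June 2001: 2001-06-27.
Last Wednesday of July 2001: 2001-07-25.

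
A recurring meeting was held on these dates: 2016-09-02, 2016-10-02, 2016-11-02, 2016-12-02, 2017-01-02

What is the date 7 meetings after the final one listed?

Each date is the 2nd; the gaps (30, 31, 30, 31) track the month lengths.
The rule is the 2nd of each month.
February 2017: 2017-02-02.
March 2017: 2017-03-02.
April 2017: 2017-04-02.
May 2017: 2017-05-02.
June 2017: 2017-06-02.
July 2017: 2017-07-02.
Next: August 2017 → 2017-08-02.

2017-08-02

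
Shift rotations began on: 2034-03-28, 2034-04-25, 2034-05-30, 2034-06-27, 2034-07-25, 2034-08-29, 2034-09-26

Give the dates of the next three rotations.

These are Tuesdays with 28, 35, 28, 28, 35, 28-day gaps.
Each is the final Tuesday of its month — 2034-05-30 is past the 28th, so '4th Tuesday' doesn't fit.
Last Tuesday of October 2034: 2034-10-31.
Last Tuesday of November 2034: 2034-11-28.
December 2034 ends with Tuesday 2034-12-26.

2034-10-31, 2034-11-28, 2034-12-26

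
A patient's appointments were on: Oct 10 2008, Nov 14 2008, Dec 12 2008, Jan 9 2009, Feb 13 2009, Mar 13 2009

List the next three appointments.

Apr 10 2009, May 8 2009, Jun 12 2009

These are Fridays at 28- or 35-day spacing (35, 28, 28, 35, 28).
The pattern: 2nd Friday of the month.
2nd Friday of April 2009: Apr 10 2009.
May 2009 — 2nd Friday is May 8 2009.
2nd Friday of June 2009: Jun 12 2009.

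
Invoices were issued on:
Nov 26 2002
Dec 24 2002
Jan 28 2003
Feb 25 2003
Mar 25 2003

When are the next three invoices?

All dates are Tuesdays, 28, 35, 28, 28 days apart.
Specifically, the 4th Tuesday of each month.
4th Tuesday of April 2003: Apr 22 2003.
4th Tuesday of May 2003: May 27 2003.
June 2003 — 4th Tuesday is Jun 24 2003.

Apr 22 2003, May 27 2003, Jun 24 2003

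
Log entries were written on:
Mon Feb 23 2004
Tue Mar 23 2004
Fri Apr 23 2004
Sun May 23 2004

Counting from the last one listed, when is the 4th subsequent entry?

The day-of-month is always 23 (29, 31, 30 days between events).
So this recurs on the 23rd of each month.
June 2004: Wed Jun 23 2004.
Next: July 2004 → Fri Jul 23 2004.
August 2004: Mon Aug 23 2004.
Next: September 2004 → Thu Sep 23 2004.

Thu Sep 23 2004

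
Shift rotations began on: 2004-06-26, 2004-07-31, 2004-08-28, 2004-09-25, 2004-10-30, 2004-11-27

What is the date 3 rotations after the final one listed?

These are Saturdays with 35, 28, 28, 35, 28-day gaps.
Each is the final Saturday of its month — 2004-07-31 is past the 28th, so '4th Saturday' doesn't fit.
Last Saturday of December 2004: 2004-12-25.
January 2005 ends with Saturday 2005-01-29.
February 2005 ends with Saturday 2005-02-26.

2005-02-26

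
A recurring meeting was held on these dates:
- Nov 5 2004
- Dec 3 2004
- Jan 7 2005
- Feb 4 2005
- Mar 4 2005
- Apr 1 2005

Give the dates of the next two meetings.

These are Fridays at 28- or 35-day spacing (28, 35, 28, 28, 28).
The pattern: 1st Friday of the month.
May 2005 — 1st Friday is May 6 2005.
June 2005 — 1st Friday is Jun 3 2005.

May 6 2005, Jun 3 2005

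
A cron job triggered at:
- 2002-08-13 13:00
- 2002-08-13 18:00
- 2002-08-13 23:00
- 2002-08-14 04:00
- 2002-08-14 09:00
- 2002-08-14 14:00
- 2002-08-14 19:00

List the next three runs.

2002-08-15 00:00, 2002-08-15 05:00, 2002-08-15 10:00

The interval is a steady 5 hours (5, 5, 5, 5, 5, 5).
2002-08-14 19:00 + 5 h = 2002-08-15 00:00.
2002-08-15 00:00 + 5 h = 2002-08-15 05:00.
2002-08-15 05:00 + 5 h = 2002-08-15 10:00.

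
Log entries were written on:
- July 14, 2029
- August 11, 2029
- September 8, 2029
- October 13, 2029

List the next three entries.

These are Saturdays at 28- or 35-day spacing (28, 28, 35).
The pattern: 2nd Saturday of the month.
November 2029 — 2nd Saturday is November 10, 2029.
2nd Saturday of December 2029: December 8, 2029.
2nd Saturday of January 2030: January 12, 2030.

November 10, 2029; December 8, 2029; January 12, 2030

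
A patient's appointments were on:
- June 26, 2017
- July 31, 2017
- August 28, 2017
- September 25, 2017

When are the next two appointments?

All Mondays; the gaps (35, 28, 28) vary with month length.
This is the last Monday of each month.
Last Monday of October 2017: October 30, 2017.
November 2017 ends with Monday November 27, 2017.

October 30, 2017; November 27, 2017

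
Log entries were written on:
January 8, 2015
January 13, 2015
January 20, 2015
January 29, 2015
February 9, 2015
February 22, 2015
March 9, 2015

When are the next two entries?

March 26, 2015; April 14, 2015

The spacing grows by 2 each time: 5, 7, 9, 11, 13, 15 days.
Next gap: 17 days. March 9, 2015 + 17 days = March 26, 2015.
Next gap: 19 days. March 26, 2015 + 19 days = April 14, 2015.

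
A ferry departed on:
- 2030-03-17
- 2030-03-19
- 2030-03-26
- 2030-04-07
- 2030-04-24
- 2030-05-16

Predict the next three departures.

2030-06-12, 2030-07-14, 2030-08-20

Gaps: 2, 7, 12, 17, 22 days — each gap is 5 larger than the previous one.
Next gap: 27 days. 2030-05-16 + 27 days = 2030-06-12.
Next gap: 32 days. 2030-06-12 + 32 days = 2030-07-14.
Next gap: 37 days. 2030-07-14 + 37 days = 2030-08-20.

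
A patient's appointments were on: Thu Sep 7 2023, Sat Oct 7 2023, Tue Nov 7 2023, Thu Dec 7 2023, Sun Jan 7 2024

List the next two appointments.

Wed Feb 7 2024, Thu Mar 7 2024

The day-of-month is always 7 (30, 31, 30, 31 days between events).
So this recurs on the 7th of each month.
Next: February 2024 → Wed Feb 7 2024.
Next: March 2024 → Thu Mar 7 2024.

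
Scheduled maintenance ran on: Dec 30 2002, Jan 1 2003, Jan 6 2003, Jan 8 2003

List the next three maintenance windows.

Jan 13 2003, Jan 15 2003, Jan 20 2003

Every event lands on a Monday or Wednesday (gaps cycle 2, 5, 2).
So the schedule is: every Monday and Wednesday.
Next Monday: Jan 13 2003.
Next Wednesday: Jan 15 2003.
Next Monday: Jan 20 2003.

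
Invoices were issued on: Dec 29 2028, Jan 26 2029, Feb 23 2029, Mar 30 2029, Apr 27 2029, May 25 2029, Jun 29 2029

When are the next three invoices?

These are Fridays with 28, 28, 35, 28, 28, 35-day gaps.
Each is the final Friday of its month — Dec 29 2028 is past the 28th, so '4th Friday' doesn't fit.
Last Friday of July 2029: Jul 27 2029.
Last Friday of August 2029: Aug 31 2029.
Last Friday of September 2029: Sep 28 2029.

Jul 27 2029, Aug 31 2029, Sep 28 2029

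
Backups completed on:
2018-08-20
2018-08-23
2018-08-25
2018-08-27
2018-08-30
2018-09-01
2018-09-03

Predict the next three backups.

2018-09-06, 2018-09-08, 2018-09-10

Every event lands on a Monday or Thursday or Saturday (gaps cycle 3, 2, 2, 3, 2, 2).
So the schedule is: every Monday, Thursday and Saturday.
Next Thursday: 2018-09-06.
Next Saturday: 2018-09-08.
Next Monday: 2018-09-10.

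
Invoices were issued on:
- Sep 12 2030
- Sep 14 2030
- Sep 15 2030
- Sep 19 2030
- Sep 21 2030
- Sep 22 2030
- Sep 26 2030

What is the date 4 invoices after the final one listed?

Oct 5 2030

The gap pattern 2, 1, 4, 2, 1, 4 repeats every 3 events.
These are the Thursdays, Saturdays and Sundays of each week.
Next Saturday: Sep 28 2030.
Next Sunday: Sep 29 2030.
The following Thursday is Oct 3 2030.
The following Saturday is Oct 5 2030.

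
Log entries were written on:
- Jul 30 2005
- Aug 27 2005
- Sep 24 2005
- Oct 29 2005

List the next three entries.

These are Saturdays with 28, 28, 35-day gaps.
Each is the final Saturday of its month — Jul 30 2005 is past the 28th, so '4th Saturday' doesn't fit.
Last Saturday of November 2005: Nov 26 2005.
December 2005 ends with Saturday Dec 31 2005.
January 2006 ends with Saturday Jan 28 2006.

Nov 26 2005, Dec 31 2005, Jan 28 2006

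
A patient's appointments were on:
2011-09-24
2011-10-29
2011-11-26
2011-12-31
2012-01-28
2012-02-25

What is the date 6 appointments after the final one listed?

All Saturdays; the gaps (35, 28, 35, 28, 28) vary with month length.
This is the last Saturday of each month.
Last Saturday of March 2012: 2012-03-31.
April 2012 ends with Saturday 2012-04-28.
May 2012 ends with Saturday 2012-05-26.
June 2012 ends with Saturday 2012-06-30.
Last Saturday of July 2012: 2012-07-28.
Last Saturday of August 2012: 2012-08-25.

2012-08-25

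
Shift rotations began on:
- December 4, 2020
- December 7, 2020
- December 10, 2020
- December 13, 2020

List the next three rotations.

December 16, 2020; December 19, 2020; December 22, 2020

The spacing is 3, 3, 3 days — always 3 days.
December 13, 2020 + 3 days = December 16, 2020.
December 16, 2020 + 3 days = December 19, 2020.
December 19, 2020 + 3 days = December 22, 2020.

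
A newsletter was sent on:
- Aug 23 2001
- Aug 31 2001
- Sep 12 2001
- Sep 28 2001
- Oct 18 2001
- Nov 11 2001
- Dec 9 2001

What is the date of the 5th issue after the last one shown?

The spacing grows by 4 each time: 8, 12, 16, 20, 24, 28 days.
Next gap: 32 days. Dec 9 2001 + 32 days = Jan 10 2002.
Next gap: 36 days. Jan 10 2002 + 36 days = Feb 15 2002.
Next gap: 40 days. Feb 15 2002 + 40 days = Mar 27 2002.
Next gap: 44 days. Mar 27 2002 + 44 days = May 10 2002.
Next gap: 48 days. May 10 2002 + 48 days = Jun 27 2002.

Jun 27 2002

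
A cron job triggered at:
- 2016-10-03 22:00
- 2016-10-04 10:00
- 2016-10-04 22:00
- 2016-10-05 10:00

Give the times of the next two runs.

2016-10-05 22:00, 2016-10-06 10:00

Spacing: 12, 12, 12 h — constant 12 h.
2016-10-05 10:00 + 12 h = 2016-10-05 22:00.
2016-10-05 22:00 + 12 h = 2016-10-06 10:00.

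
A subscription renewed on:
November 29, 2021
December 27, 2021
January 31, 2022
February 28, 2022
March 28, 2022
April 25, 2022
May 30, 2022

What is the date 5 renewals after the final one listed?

All Mondays; the gaps (28, 35, 28, 28, 28, 35) vary with month length.
This is the last Monday of each month.
Last Monday of June 2022: June 27, 2022.
Last Monday of July 2022: July 25, 2022.
Last Monday of August 2022: August 29, 2022.
September 2022 ends with Monday September 26, 2022.
October 2022 ends with Monday October 31, 2022.

October 31, 2022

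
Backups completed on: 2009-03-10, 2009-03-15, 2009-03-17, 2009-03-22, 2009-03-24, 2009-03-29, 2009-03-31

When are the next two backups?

Every event lands on a Tuesday or Sunday (gaps cycle 5, 2, 5, 2, 5, 2).
So the schedule is: every Tuesday and Sunday.
The following Sunday is 2009-04-05.
Next Tuesday: 2009-04-07.

2009-04-05, 2009-04-07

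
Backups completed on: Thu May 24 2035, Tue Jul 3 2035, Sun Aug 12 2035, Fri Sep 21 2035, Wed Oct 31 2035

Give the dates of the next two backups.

Mon Dec 10 2035, Sat Jan 19 2036

Gaps between consecutive events: 40, 40, 40, 40 days — a constant 40-day interval.
Wed Oct 31 2035 + 40 days = Mon Dec 10 2035.
Mon Dec 10 2035 + 40 days = Sat Jan 19 2036.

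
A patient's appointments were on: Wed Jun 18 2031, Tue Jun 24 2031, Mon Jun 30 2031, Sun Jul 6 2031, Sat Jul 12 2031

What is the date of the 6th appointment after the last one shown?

Gaps between consecutive events: 6, 6, 6, 6 days — a constant 6-day interval.
Sat Jul 12 2031 + 6 days = Fri Jul 18 2031.
Fri Jul 18 2031 + 6 days = Thu Jul 24 2031.
Thu Jul 24 2031 + 6 days = Wed Jul 30 2031.
Wed Jul 30 2031 + 6 days = Tue Aug 5 2031.
Tue Aug 5 2031 + 6 days = Mon Aug 11 2031.
Mon Aug 11 2031 + 6 days = Sun Aug 17 2031.

Sun Aug 17 2031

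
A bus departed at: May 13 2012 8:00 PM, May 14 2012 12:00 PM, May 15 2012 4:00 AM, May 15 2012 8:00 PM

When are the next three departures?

May 16 2012 12:00 PM, May 17 2012 4:00 AM, May 17 2012 8:00 PM

Spacing: 16, 16, 16 h — constant 16 h.
May 15 2012 8:00 PM + 16 h = May 16 2012 12:00 PM.
May 16 2012 12:00 PM + 16 h = May 17 2012 4:00 AM.
May 17 2012 4:00 AM + 16 h = May 17 2012 8:00 PM.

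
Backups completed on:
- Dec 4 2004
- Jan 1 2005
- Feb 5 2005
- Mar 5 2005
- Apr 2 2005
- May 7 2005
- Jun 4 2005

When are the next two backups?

Gaps: 28, 35, 28, 28, 35, 28 days — a mix of 28 and 35. Every date is a Saturday.
Each is the 1st Saturday of its month.
July 2005 — 1st Saturday is Jul 2 2005.
August 2005 — 1st Saturday is Aug 6 2005.

Jul 2 2005, Aug 6 2005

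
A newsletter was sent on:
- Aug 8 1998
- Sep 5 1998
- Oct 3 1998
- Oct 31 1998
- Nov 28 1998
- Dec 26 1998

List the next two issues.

The spacing is 28, 28, 28, 28, 28 days — always 28 days.
Dec 26 1998 + 28 days = Jan 23 1999.
Jan 23 1999 + 28 days = Feb 20 1999.

Jan 23 1999, Feb 20 1999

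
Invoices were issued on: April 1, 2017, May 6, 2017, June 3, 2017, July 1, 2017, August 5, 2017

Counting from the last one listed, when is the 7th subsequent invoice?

All dates are Saturdays, 35, 28, 28, 35 days apart.
Specifically, the 1st Saturday of each month.
1st Saturday of September 2017: September 2, 2017.
October 2017 — 1st Saturday is October 7, 2017.
November 2017 — 1st Saturday is November 4, 2017.
1st Saturday of December 2017: December 2, 2017.
1st Saturday of January 2018: January 6, 2018.
1st Saturday of February 2018: February 3, 2018.
March 2018 — 1st Saturday is March 3, 2018.

March 3, 2018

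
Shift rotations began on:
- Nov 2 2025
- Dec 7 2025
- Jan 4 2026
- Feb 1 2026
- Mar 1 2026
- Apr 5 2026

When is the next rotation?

May 3 2026

These are Sundays at 28- or 35-day spacing (35, 28, 28, 28, 35).
The pattern: 1st Sunday of the month.
May 2026 — 1st Sunday is May 3 2026.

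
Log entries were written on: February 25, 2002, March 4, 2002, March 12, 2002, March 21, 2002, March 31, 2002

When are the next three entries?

Intervals are 7, 8, 9, 10 days — an arithmetic progression with common difference 1.
Next gap: 11 days. March 31, 2002 + 11 days = April 11, 2002.
Next gap: 12 days. April 11, 2002 + 12 days = April 23, 2002.
Next gap: 13 days. April 23, 2002 + 13 days = May 6, 2002.

April 11, 2002; April 23, 2002; May 6, 2002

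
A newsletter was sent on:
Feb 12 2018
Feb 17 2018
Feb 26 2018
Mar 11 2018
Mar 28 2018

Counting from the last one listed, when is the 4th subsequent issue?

The spacing grows by 4 each time: 5, 9, 13, 17 days.
Next gap: 21 days. Mar 28 2018 + 21 days = Apr 18 2018.
Next gap: 25 days. Apr 18 2018 + 25 days = May 13 2018.
Next gap: 29 days. May 13 2018 + 29 days = Jun 11 2018.
Next gap: 33 days. Jun 11 2018 + 33 days = Jul 14 2018.

Jul 14 2018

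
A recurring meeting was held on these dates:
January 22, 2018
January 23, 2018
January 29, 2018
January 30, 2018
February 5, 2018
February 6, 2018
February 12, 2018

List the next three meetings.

February 13, 2018; February 19, 2018; February 20, 2018

Every event lands on a Monday or Tuesday (gaps cycle 1, 6, 1, 6, 1, 6).
So the schedule is: every Monday and Tuesday.
Next Tuesday: February 13, 2018.
The following Monday is February 19, 2018.
The following Tuesday is February 20, 2018.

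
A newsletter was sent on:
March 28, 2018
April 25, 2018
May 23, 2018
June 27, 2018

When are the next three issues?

July 25, 2018; August 22, 2018; September 26, 2018

All dates are Wednesdays, 28, 28, 35 days apart.
Specifically, the 4th Wednesday of each month.
4th Wednesday of July 2018: July 25, 2018.
4th Wednesday of August 2018: August 22, 2018.
September 2018 — 4th Wednesday is September 26, 2018.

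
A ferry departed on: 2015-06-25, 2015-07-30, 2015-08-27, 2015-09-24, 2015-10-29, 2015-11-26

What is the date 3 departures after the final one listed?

All Thursdays; the gaps (35, 28, 28, 35, 28) vary with month length.
This is the last Thursday of each month.
Last Thursday of December 2015: 2015-12-31.
January 2016 ends with Thursday 2016-01-28.
February 2016 ends with Thursday 2016-02-25.

2016-02-25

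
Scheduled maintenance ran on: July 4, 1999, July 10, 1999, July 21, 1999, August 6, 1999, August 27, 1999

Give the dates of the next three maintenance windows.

The spacing grows by 5 each time: 6, 11, 16, 21 days.
Next gap: 26 days. August 27, 1999 + 26 days = September 22, 1999.
Next gap: 31 days. September 22, 1999 + 31 days = October 23, 1999.
Next gap: 36 days. October 23, 1999 + 36 days = November 28, 1999.

September 22, 1999; October 23, 1999; November 28, 1999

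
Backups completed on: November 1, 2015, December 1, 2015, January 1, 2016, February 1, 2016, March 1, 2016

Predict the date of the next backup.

Each date is the 1st; the gaps (30, 31, 31, 29) track the month lengths.
The rule is the 1st of each month.
April 2016: April 1, 2016.

April 1, 2016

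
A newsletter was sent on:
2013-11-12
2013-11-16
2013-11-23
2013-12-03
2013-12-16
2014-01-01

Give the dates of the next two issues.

2014-01-20, 2014-02-11

Intervals are 4, 7, 10, 13, 16 days — an arithmetic progression with common difference 3.
Next gap: 19 days. 2014-01-01 + 19 days = 2014-01-20.
Next gap: 22 days. 2014-01-20 + 22 days = 2014-02-11.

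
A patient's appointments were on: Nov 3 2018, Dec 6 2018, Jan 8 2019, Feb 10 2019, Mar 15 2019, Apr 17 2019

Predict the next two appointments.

May 20 2019, Jun 22 2019

Gaps between consecutive events: 33, 33, 33, 33, 33 days — a constant 33-day interval.
Apr 17 2019 + 33 days = May 20 2019.
May 20 2019 + 33 days = Jun 22 2019.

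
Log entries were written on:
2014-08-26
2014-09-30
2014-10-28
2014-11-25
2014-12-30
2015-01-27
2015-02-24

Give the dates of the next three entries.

2015-03-31, 2015-04-28, 2015-05-26

Every date is a Tuesday; gaps 35, 28, 28, 35, 28, 28 days.
Each is the last Tuesday of its month (at least one falls on the 29th or later, ruling out '4th Tuesday').
March 2015 ends with Tuesday 2015-03-31.
April 2015 ends with Tuesday 2015-04-28.
May 2015 ends with Tuesday 2015-05-26.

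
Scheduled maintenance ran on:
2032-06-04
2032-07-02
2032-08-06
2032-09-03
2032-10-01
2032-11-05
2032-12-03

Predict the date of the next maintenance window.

2033-01-07

Gaps: 28, 35, 28, 28, 35, 28 days — a mix of 28 and 35. Every date is a Friday.
Each is the 1st Friday of its month.
1st Friday of January 2033: 2033-01-07.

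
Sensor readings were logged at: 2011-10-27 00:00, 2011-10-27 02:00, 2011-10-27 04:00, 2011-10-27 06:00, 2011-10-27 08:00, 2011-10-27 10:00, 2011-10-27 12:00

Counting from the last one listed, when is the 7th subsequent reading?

2011-10-28 02:00

The interval is a steady 2 hours (2, 2, 2, 2, 2, 2).
2011-10-27 12:00 + 2 h = 2011-10-27 14:00.
2011-10-27 14:00 + 2 h = 2011-10-27 16:00.
2011-10-27 16:00 + 2 h = 2011-10-27 18:00.
2011-10-27 18:00 + 2 h = 2011-10-27 20:00.
2011-10-27 20:00 + 2 h = 2011-10-27 22:00.
2011-10-27 22:00 + 2 h = 2011-10-28 00:00.
2011-10-28 00:00 + 2 h = 2011-10-28 02:00.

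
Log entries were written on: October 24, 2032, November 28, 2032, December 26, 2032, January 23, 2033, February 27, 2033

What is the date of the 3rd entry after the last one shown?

May 22, 2033

These are Sundays at 28- or 35-day spacing (35, 28, 28, 35).
The pattern: 4th Sunday of the month.
4th Sunday of March 2033: March 27, 2033.
April 2033 — 4th Sunday is April 24, 2033.
May 2033 — 4th Sunday is May 22, 2033.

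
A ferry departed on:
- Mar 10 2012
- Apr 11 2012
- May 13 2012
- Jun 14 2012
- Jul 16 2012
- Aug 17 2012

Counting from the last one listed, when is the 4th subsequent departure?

Dec 23 2012

The spacing is 32, 32, 32, 32, 32 days — always 32 days.
Aug 17 2012 + 32 days = Sep 18 2012.
Sep 18 2012 + 32 days = Oct 20 2012.
Oct 20 2012 + 32 days = Nov 21 2012.
Nov 21 2012 + 32 days = Dec 23 2012.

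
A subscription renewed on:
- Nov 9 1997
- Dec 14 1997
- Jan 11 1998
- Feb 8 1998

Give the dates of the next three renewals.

Mar 8 1998, Apr 12 1998, May 10 1998

These are Sundays at 28- or 35-day spacing (35, 28, 28).
The pattern: 2nd Sunday of the month.
2nd Sunday of March 1998: Mar 8 1998.
April 1998 — 2nd Sunday is Apr 12 1998.
2nd Sunday of May 1998: May 10 1998.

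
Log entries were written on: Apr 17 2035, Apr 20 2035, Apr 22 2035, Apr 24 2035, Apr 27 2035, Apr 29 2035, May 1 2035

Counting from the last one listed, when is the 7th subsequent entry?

The gap pattern 3, 2, 2, 3, 2, 2 repeats every 3 events.
These are the Tuesdays, Fridays and Sundays of each week.
The following Friday is May 4 2035.
The following Sunday is May 6 2035.
The following Tuesday is May 8 2035.
The following Friday is May 11 2035.
Next Sunday: May 13 2035.
Next Tuesday: May 15 2035.
Next Friday: May 18 2035.

May 18 2035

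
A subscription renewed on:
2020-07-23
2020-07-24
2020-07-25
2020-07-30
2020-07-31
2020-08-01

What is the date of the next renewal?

Gaps: 1, 1, 5, 1, 1 days — not constant, but cyclic with period 3.
The events fall on every Thursday, Friday and Saturday.
The following Thursday is 2020-08-06.

2020-08-06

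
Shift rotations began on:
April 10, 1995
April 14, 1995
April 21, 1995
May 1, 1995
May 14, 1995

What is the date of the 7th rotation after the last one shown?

November 5, 1995

Gaps: 4, 7, 10, 13 days — each gap is 3 larger than the previous one.
Next gap: 16 days. May 14, 1995 + 16 days = May 30, 1995.
Next gap: 19 days. May 30, 1995 + 19 days = June 18, 1995.
Next gap: 22 days. June 18, 1995 + 22 days = July 10, 1995.
Next gap: 25 days. July 10, 1995 + 25 days = August 4, 1995.
Next gap: 28 days. August 4, 1995 + 28 days = September 1, 1995.
Next gap: 31 days. September 1, 1995 + 31 days = October 2, 1995.
Next gap: 34 days. October 2, 1995 + 34 days = November 5, 1995.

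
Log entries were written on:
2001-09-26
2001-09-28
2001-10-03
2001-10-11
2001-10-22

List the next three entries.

2001-11-05, 2001-11-22, 2001-12-12

Gaps: 2, 5, 8, 11 days — each gap is 3 larger than the previous one.
Next gap: 14 days. 2001-10-22 + 14 days = 2001-11-05.
Next gap: 17 days. 2001-11-05 + 17 days = 2001-11-22.
Next gap: 20 days. 2001-11-22 + 20 days = 2001-12-12.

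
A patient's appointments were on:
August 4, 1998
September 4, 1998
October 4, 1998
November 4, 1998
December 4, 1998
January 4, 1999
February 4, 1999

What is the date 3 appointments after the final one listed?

May 4, 1999

The day-of-month is always 4 (31, 30, 31, 30, 31, 31 days between events).
So this recurs on the 4th of each month.
Next: March 1999 → March 4, 1999.
April 1999: April 4, 1999.
Next: May 1999 → May 4, 1999.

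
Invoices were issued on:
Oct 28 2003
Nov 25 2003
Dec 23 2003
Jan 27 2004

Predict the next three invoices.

Feb 24 2004, Mar 23 2004, Apr 27 2004

All dates are Tuesdays, 28, 28, 35 days apart.
Specifically, the 4th Tuesday of each month.
4th Tuesday of February 2004: Feb 24 2004.
4th Tuesday of March 2004: Mar 23 2004.
4th Tuesday of April 2004: Apr 27 2004.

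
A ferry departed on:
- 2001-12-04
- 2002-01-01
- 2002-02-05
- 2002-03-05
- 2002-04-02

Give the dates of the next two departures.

These are Tuesdays at 28- or 35-day spacing (28, 35, 28, 28).
The pattern: 1st Tuesday of the month.
May 2002 — 1st Tuesday is 2002-05-07.
1st Tuesday of June 2002: 2002-06-04.

2002-05-07, 2002-06-04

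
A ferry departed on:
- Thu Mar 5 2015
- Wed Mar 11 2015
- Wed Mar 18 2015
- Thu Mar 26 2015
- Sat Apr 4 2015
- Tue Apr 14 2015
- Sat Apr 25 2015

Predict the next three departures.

Gaps: 6, 7, 8, 9, 10, 11 days — each gap is 1 larger than the previous one.
Next gap: 12 days. Sat Apr 25 2015 + 12 days = Thu May 7 2015.
Next gap: 13 days. Thu May 7 2015 + 13 days = Wed May 20 2015.
Next gap: 14 days. Wed May 20 2015 + 14 days = Wed Jun 3 2015.

Thu May 7 2015, Wed May 20 2015, Wed Jun 3 2015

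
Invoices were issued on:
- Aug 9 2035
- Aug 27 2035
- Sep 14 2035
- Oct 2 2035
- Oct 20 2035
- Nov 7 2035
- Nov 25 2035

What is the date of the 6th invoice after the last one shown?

The spacing is 18, 18, 18, 18, 18, 18 days — always 18 days.
Nov 25 2035 + 18 days = Dec 13 2035.
Dec 13 2035 + 18 days = Dec 31 2035.
Dec 31 2035 + 18 days = Jan 18 2036.
Jan 18 2036 + 18 days = Feb 5 2036.
Feb 5 2036 + 18 days = Feb 23 2036.
Feb 23 2036 + 18 days = Mar 12 2036.

Mar 12 2036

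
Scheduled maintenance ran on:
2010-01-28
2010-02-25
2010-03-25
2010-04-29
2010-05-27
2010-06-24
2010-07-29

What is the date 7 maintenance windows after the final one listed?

2011-02-24

Every date is a Thursday; gaps 28, 28, 35, 28, 28, 35 days.
Each is the last Thursday of its month (at least one falls on the 29th or later, ruling out '4th Thursday').
Last Thursday of August 2010: 2010-08-26.
September 2010 ends with Thursday 2010-09-30.
October 2010 ends with Thursday 2010-10-28.
November 2010 ends with Thursday 2010-11-25.
Last Thursday of December 2010: 2010-12-30.
January 2011 ends with Thursday 2011-01-27.
Last Thursday of February 2011: 2011-02-24.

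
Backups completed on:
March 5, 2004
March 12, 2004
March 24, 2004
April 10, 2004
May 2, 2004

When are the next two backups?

Intervals are 7, 12, 17, 22 days — an arithmetic progression with common difference 5.
Next gap: 27 days. May 2, 2004 + 27 days = May 29, 2004.
Next gap: 32 days. May 29, 2004 + 32 days = June 30, 2004.

May 29, 2004; June 30, 2004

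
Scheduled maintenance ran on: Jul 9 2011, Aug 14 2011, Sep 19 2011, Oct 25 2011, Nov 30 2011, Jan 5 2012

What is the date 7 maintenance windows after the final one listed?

Sep 13 2012

Gaps between consecutive events: 36, 36, 36, 36, 36 days — a constant 36-day interval.
Jan 5 2012 + 36 days = Feb 10 2012.
Feb 10 2012 + 36 days = Mar 17 2012.
Mar 17 2012 + 36 days = Apr 22 2012.
Apr 22 2012 + 36 days = May 28 2012.
May 28 2012 + 36 days = Jul 3 2012.
Jul 3 2012 + 36 days = Aug 8 2012.
Aug 8 2012 + 36 days = Sep 13 2012.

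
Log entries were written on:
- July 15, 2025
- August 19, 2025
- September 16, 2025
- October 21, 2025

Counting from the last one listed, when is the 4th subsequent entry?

All dates are Tuesdays, 35, 28, 35 days apart.
Specifically, the 3rd Tuesday of each month.
3rd Tuesday of November 2025: November 18, 2025.
December 2025 — 3rd Tuesday is December 16, 2025.
3rd Tuesday of January 2026: January 20, 2026.
February 2026 — 3rd Tuesday is February 17, 2026.

February 17, 2026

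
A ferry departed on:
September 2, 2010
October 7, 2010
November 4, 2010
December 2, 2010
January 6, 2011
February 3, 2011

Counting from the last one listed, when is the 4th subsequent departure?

Gaps: 35, 28, 28, 35, 28 days — a mix of 28 and 35. Every date is a Thursday.
Each is the 1st Thursday of its month.
March 2011 — 1st Thursday is March 3, 2011.
1st Thursday of April 2011: April 7, 2011.
May 2011 — 1st Thursday is May 5, 2011.
June 2011 — 1st Thursday is June 2, 2011.

June 2, 2011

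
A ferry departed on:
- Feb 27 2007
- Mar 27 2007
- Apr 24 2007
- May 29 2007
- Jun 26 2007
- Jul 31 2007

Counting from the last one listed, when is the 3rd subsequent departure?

All Tuesdays; the gaps (28, 28, 35, 28, 35) vary with month length.
This is the last Tuesday of each month.
August 2007 ends with Tuesday Aug 28 2007.
September 2007 ends with Tuesday Sep 25 2007.
Last Tuesday of October 2007: Oct 30 2007.

Oct 30 2007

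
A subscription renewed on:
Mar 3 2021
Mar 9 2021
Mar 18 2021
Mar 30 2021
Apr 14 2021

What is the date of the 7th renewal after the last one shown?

Oct 20 2021

Gaps: 6, 9, 12, 15 days — each gap is 3 larger than the previous one.
Next gap: 18 days. Apr 14 2021 + 18 days = May 2 2021.
Next gap: 21 days. May 2 2021 + 21 days = May 23 2021.
Next gap: 24 days. May 23 2021 + 24 days = Jun 16 2021.
Next gap: 27 days. Jun 16 2021 + 27 days = Jul 13 2021.
Next gap: 30 days. Jul 13 2021 + 30 days = Aug 12 2021.
Next gap: 33 days. Aug 12 2021 + 33 days = Sep 14 2021.
Next gap: 36 days. Sep 14 2021 + 36 days = Oct 20 2021.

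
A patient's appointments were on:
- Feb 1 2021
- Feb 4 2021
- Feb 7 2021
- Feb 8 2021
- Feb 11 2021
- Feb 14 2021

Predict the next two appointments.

The gap pattern 3, 3, 1, 3, 3 repeats every 3 events.
These are the Mondays, Thursdays and Sundays of each week.
Next Monday: Feb 15 2021.
Next Thursday: Feb 18 2021.

Feb 15 2021, Feb 18 2021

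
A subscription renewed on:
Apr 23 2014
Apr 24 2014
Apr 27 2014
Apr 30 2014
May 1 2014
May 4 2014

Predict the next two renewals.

May 7 2014, May 8 2014

Gaps: 1, 3, 3, 1, 3 days — not constant, but cyclic with period 3.
The events fall on every Wednesday, Thursday and Sunday.
Next Wednesday: May 7 2014.
Next Thursday: May 8 2014.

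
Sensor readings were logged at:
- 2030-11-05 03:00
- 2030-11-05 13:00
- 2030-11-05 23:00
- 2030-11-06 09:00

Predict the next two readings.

2030-11-06 19:00, 2030-11-07 05:00

Spacing: 10, 10, 10 h — constant 10 h.
2030-11-06 09:00 + 10 h = 2030-11-06 19:00.
2030-11-06 19:00 + 10 h = 2030-11-07 05:00.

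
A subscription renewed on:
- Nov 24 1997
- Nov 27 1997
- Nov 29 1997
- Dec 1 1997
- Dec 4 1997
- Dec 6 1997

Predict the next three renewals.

The gap pattern 3, 2, 2, 3, 2 repeats every 3 events.
These are the Mondays, Thursdays and Saturdays of each week.
The following Monday is Dec 8 1997.
Next Thursday: Dec 11 1997.
The following Saturday is Dec 13 1997.

Dec 8 1997, Dec 11 1997, Dec 13 1997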